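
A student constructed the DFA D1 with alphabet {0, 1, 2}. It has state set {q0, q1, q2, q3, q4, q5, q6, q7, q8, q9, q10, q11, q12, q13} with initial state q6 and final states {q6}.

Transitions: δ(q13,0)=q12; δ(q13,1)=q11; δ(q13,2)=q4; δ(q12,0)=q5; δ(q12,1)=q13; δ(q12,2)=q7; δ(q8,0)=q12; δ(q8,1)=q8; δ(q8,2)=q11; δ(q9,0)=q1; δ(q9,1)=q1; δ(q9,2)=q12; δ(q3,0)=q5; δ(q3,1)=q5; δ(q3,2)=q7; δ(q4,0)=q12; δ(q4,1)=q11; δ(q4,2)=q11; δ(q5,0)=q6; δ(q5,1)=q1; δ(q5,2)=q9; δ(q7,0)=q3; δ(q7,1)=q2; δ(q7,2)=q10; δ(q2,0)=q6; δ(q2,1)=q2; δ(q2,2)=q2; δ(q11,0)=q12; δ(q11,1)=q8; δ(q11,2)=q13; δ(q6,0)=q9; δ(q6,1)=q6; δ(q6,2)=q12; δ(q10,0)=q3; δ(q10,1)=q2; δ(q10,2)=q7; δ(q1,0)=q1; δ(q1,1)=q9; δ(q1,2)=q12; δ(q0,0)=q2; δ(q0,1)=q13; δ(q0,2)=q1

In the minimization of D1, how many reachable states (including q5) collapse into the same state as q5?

First remove the unreachable states {q0}; 13 states remain.
Initial partition by acceptance: {q6} | {q1,q2,q3,q4,q5,q7,q8,q9,q10,q11,q12,q13}.
Refine {q1,q2,q3,q4,q5,q7,q8,q9,q10,q11,q12,q13} on symbol 0: members go to different blocks, giving {q1,q3,q4,q7,q8,q9,q10,q11,q12,q13} and {q2,q5}.
Split {q1,q3,q4,q7,q8,q9,q10,q11,q12,q13} by δ(·,0) → {q1,q4,q7,q8,q9,q10,q11,q13} and {q3,q12}.
Refine {q1,q4,q7,q8,q9,q10,q11,q13} on symbol 0: members go to different blocks, giving {q4,q7,q8,q10,q11,q13} and {q1,q9}.
Split {q4,q7,q8,q10,q11,q13} by δ(·,1) → {q4,q8,q11,q13} and {q7,q10}.
Refine {q2,q5} on symbol 1: members go to different blocks, giving {q2} and {q5}.
Refine {q3,q12} on symbol 1: members go to different blocks, giving {q3} and {q12}.
The partition is now stable with 8 blocks: {q6} | {q4,q8,q11,q13} | {q2} | {q3} | {q1,q9} | {q7,q10} | {q5} | {q12}.
State q5 belongs to the block {q5}, which has 1 states.

1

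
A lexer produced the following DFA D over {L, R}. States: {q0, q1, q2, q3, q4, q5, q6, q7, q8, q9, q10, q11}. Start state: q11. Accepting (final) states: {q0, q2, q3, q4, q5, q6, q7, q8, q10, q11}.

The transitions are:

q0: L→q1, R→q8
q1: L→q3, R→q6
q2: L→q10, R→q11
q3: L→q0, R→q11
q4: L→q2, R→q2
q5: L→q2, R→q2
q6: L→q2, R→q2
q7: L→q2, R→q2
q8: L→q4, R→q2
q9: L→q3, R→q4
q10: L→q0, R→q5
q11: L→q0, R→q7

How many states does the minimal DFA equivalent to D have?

7

States {q9} cannot be reached from the start state, so discard them.
Initial partition by acceptance: {q0,q2,q3,q4,q5,q6,q7,q8,q10,q11} | {q1}.
On input L, block {q0,q2,q3,q4,q5,q6,q7,q8,q10,q11} splits into {q2,q3,q4,q5,q6,q7,q8,q10,q11} and {q0}.
On input L, block {q2,q3,q4,q5,q6,q7,q8,q10,q11} splits into {q2,q4,q5,q6,q7,q8} and {q3,q10,q11}.
On input L, block {q2,q4,q5,q6,q7,q8} splits into {q4,q5,q6,q7,q8} and {q2}.
On input L, block {q4,q5,q6,q7,q8} splits into {q4,q5,q6,q7} and {q8}.
Split {q3,q10,q11} by δ(·,R) → {q10,q11} and {q3}.
The partition is now stable with 7 blocks: {q4,q5,q6,q7} | {q1} | {q0} | {q10,q11} | {q2} | {q8} | {q3}.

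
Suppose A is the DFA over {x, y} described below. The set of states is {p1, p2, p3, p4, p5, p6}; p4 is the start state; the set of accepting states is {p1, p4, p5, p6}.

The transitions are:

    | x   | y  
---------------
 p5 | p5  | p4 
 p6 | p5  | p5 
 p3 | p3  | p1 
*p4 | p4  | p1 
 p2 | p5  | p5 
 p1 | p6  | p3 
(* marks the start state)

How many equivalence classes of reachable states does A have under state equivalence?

5

States {p2} cannot be reached from the start state, so discard them.
P0 = {p1,p4,p5,p6} | {p3}.
On input y, block {p1,p4,p5,p6} splits into {p4,p5,p6} and {p1}.
Split {p4,p5,p6} by δ(·,y) → {p5,p6} and {p4}.
Refine {p5,p6} on symbol y: members go to different blocks, giving {p5} and {p6}.
Stable partition: {p5} | {p3} | {p1} | {p4} | {p6} — 5 equivalence classes.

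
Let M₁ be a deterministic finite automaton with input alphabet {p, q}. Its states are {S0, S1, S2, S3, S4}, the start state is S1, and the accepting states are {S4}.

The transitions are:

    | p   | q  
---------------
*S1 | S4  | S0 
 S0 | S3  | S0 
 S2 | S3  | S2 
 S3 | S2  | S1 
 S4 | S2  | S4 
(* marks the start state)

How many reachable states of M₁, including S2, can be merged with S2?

2

All states are reachable from the start state.
P0 = {S4} | {S0,S1,S2,S3}.
Split {S0,S1,S2,S3} by δ(·,p) → {S0,S2,S3} and {S1}.
Refine {S0,S2,S3} on symbol q: members go to different blocks, giving {S0,S2} and {S3}.
No further refinement is possible. Final partition (4 blocks): {S4} | {S0,S2} | {S1} | {S3}.
The equivalence class containing S2 is {S0,S2}, of size 2.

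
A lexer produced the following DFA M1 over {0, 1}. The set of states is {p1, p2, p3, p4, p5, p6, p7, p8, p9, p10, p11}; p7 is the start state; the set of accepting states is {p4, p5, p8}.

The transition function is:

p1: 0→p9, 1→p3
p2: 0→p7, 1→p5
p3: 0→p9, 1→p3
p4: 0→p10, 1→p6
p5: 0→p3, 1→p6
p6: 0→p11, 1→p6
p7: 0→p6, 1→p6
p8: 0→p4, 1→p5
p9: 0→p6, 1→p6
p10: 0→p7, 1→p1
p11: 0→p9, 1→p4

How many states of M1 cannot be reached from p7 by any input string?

BFS from p7 reaches {p1, p3, p4, p6, p7, p9, p10, p11}; the 3 state(s) p2, p5, p8 are never visited.

3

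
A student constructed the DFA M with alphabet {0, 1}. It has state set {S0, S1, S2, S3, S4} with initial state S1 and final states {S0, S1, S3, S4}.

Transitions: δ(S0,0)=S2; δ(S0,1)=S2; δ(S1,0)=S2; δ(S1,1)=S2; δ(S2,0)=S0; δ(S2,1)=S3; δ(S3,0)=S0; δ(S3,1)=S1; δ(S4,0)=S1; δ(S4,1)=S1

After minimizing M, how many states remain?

States {S4} cannot be reached from the start state, so discard them.
Start with accepting vs non-accepting: {S0,S1,S3} | {S2}.
On input 0, block {S0,S1,S3} splits into {S0,S1} and {S3}.
Stable partition: {S0,S1} | {S2} | {S3} — 3 equivalence classes.

3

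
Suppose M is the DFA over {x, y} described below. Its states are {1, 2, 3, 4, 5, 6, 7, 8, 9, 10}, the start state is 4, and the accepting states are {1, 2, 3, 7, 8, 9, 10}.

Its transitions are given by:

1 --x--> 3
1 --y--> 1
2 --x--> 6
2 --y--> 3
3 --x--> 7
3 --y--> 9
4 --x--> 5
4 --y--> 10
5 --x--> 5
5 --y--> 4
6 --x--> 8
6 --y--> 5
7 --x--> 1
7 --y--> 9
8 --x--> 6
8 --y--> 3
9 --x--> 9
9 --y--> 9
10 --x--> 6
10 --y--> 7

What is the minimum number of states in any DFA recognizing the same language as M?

States {2} cannot be reached from the start state, so discard them.
P0 = {1,3,7,8,9,10} | {4,5,6}.
On input x, block {1,3,7,8,9,10} splits into {1,3,7,9} and {8,10}.
Split {4,5,6} by δ(·,x) → {4,5} and {6}.
Split {4,5} by δ(·,y) → {4} and {5}.
No further refinement is possible. Final partition (5 blocks): {1,3,7,9} | {4} | {8,10} | {6} | {5}.

5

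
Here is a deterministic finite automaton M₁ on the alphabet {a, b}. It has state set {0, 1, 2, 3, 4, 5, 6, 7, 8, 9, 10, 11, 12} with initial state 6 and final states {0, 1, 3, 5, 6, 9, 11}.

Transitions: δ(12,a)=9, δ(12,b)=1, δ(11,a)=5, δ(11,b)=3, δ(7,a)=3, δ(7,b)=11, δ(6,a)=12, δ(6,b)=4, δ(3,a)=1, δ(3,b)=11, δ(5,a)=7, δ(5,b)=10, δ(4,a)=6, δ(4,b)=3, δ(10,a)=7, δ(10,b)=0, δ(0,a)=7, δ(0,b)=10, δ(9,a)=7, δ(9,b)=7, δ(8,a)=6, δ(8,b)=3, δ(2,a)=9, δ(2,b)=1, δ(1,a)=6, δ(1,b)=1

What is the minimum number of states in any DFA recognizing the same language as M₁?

10

First remove the unreachable states {2,8}; 11 states remain.
P0 = {0,1,3,5,6,9,11} | {4,7,10,12}.
Split {0,1,3,5,6,9,11} by δ(·,a) → {0,5,6,9} and {1,3,11}.
On input a, block {4,7,10,12} splits into {4,12} and {7} and {10}.
On input a, block {0,5,6,9} splits into {0,5,9} and {6}.
Refine {0,5,9} on symbol b: members go to different blocks, giving {0,5} and {9}.
Split {4,12} by δ(·,a) → {4} and {12}.
On input a, block {1,3,11} splits into {1} and {3} and {11}.
The partition is now stable with 10 blocks: {0,5} | {4} | {1} | {7} | {10} | {6} | {9} | {12} | {3} | {11}.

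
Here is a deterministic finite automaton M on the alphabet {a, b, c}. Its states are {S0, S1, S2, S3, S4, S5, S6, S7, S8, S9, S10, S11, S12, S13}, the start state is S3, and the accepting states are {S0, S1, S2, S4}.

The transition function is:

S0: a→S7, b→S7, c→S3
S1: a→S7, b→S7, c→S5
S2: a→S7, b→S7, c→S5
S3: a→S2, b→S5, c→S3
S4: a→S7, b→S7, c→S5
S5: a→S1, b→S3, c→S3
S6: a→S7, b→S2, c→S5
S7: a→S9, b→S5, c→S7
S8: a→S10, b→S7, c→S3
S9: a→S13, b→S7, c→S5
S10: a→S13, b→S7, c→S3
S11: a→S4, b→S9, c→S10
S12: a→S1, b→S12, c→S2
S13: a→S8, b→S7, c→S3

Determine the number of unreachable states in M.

5

No path from S3 leads to S0, S4, S6, S11, S12; the other 9 states are all reachable.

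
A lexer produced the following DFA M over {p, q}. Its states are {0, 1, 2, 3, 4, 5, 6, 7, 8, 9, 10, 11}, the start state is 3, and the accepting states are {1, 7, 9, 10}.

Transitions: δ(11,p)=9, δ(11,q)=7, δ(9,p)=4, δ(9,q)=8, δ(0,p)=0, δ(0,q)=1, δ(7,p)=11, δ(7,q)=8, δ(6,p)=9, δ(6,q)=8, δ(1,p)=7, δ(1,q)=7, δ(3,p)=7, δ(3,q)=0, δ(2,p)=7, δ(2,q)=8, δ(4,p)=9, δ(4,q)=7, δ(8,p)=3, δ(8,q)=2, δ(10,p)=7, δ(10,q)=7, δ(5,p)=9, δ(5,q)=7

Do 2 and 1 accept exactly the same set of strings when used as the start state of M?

First remove the unreachable states {5,6,10}; 9 states remain.
Start with accepting vs non-accepting: {1,7,9} | {0,2,3,4,8,11}.
Refine {1,7,9} on symbol p: members go to different blocks, giving {7,9} and {1}.
Split {0,2,3,4,8,11} by δ(·,p) → {2,3,4,11} and {0,8}.
On input q, block {2,3,4,11} splits into {2,3} and {4,11}.
Refine {0,8} on symbol p: members go to different blocks, giving {0} and {8}.
Refine {2,3} on symbol q: members go to different blocks, giving {2} and {3}.
The partition is now stable with 7 blocks: {7,9} | {2} | {1} | {0} | {4,11} | {8} | {3}.
2 and 1 end up in different blocks, so they are distinguishable. For instance, the string 'ε' is accepted from only 1.

No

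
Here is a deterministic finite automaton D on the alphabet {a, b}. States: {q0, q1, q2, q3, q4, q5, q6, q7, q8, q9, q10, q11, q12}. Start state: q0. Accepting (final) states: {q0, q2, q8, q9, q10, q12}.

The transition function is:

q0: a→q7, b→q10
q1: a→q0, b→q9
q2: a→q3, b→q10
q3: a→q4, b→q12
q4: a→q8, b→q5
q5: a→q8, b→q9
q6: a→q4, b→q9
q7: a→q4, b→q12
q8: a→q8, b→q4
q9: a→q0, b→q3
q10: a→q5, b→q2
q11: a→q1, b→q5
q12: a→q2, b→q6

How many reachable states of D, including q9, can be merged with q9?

Reachable states from the start: {q0,q2,q3,q4,q5,q6,q7,q8,q9,q10,q12}. Unreachable: {q1,q11} — drop them.
Initial partition by acceptance: {q0,q2,q8,q9,q10,q12} | {q3,q4,q5,q6,q7}.
Refine {q0,q2,q8,q9,q10,q12} on symbol a: members go to different blocks, giving {q0,q2,q10} and {q8,q9,q12}.
Split {q3,q4,q5,q6,q7} by δ(·,a) → {q3,q6,q7} and {q4,q5}.
On input a, block {q0,q2,q10} splits into {q0,q2} and {q10}.
On input a, block {q8,q9,q12} splits into {q9,q12} and {q8}.
On input b, block {q4,q5} splits into {q4} and {q5}.
Stable partition: {q0,q2} | {q3,q6,q7} | {q9,q12} | {q4} | {q10} | {q8} | {q5} — 7 equivalence classes.
State q9 belongs to the block {q9,q12}, which has 2 states.

2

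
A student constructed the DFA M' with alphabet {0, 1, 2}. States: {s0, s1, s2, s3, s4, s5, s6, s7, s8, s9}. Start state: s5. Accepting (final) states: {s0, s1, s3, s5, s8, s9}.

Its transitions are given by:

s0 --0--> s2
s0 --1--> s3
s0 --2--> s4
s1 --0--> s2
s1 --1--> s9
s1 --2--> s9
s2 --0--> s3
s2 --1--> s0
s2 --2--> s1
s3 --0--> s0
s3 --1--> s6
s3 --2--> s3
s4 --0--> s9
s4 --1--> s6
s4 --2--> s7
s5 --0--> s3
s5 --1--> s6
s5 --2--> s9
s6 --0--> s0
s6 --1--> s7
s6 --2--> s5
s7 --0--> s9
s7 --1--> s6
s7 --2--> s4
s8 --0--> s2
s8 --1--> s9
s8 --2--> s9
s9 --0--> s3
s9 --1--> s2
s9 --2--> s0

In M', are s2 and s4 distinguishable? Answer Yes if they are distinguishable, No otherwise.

Reachable states from the start: {s0,s1,s2,s3,s4,s5,s6,s7,s9}. Unreachable: {s8} — drop them.
Start with accepting vs non-accepting: {s0,s1,s3,s5,s9} | {s2,s4,s6,s7}.
Refine {s0,s1,s3,s5,s9} on symbol 0: members go to different blocks, giving {s3,s5,s9} and {s0,s1}.
Refine {s3,s5,s9} on symbol 0: members go to different blocks, giving {s5,s9} and {s3}.
Split {s5,s9} by δ(·,2) → {s5} and {s9}.
Refine {s2,s4,s6,s7} on symbol 0: members go to different blocks, giving {s4,s7} and {s2} and {s6}.
On input 1, block {s0,s1} splits into {s0} and {s1}.
Stable partition: {s5} | {s4,s7} | {s0} | {s3} | {s9} | {s2} | {s6} | {s1} — 8 equivalence classes.
s2 and s4 end up in different blocks, so they are distinguishable. For instance, the string '1' is accepted from only s2.

Yes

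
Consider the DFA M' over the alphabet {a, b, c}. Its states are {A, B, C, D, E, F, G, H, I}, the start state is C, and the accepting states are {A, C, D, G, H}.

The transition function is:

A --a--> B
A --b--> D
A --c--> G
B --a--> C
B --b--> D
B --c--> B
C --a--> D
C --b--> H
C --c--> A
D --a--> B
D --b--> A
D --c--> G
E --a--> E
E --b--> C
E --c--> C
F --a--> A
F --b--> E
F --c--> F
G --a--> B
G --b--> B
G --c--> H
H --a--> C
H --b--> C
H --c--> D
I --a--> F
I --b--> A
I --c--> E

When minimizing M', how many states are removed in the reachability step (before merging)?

BFS from C reaches {A, B, C, D, G, H}; the 3 state(s) E, F, I are never visited.

3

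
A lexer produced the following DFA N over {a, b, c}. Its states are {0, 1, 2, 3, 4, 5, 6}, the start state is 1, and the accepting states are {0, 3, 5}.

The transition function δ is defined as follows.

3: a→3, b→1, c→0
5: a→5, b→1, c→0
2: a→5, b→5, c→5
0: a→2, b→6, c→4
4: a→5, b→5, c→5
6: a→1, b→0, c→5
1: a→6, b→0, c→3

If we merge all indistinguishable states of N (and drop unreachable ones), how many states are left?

Every state is reachable, so we keep all 7.
Initial partition by acceptance: {0,3,5} | {1,2,4,6}.
On input a, block {0,3,5} splits into {3,5} and {0}.
Refine {1,2,4,6} on symbol a: members go to different blocks, giving {1,6} and {2,4}.
No further refinement is possible. Final partition (4 blocks): {3,5} | {1,6} | {0} | {2,4}.

4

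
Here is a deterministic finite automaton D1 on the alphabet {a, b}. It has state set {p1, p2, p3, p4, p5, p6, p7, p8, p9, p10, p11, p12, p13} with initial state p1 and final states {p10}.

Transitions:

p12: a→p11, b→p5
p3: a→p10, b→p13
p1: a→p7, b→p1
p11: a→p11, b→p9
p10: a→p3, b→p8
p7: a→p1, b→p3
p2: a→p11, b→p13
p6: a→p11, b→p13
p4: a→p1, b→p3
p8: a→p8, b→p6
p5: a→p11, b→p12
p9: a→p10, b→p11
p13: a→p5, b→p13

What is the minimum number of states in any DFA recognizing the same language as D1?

10

States {p2,p4} cannot be reached from the start state, so discard them.
P0 = {p10} | {p1,p3,p5,p6,p7,p8,p9,p11,p12,p13}.
On input a, block {p1,p3,p5,p6,p7,p8,p9,p11,p12,p13} splits into {p1,p5,p6,p7,p8,p11,p12,p13} and {p3,p9}.
On input b, block {p1,p5,p6,p7,p8,p11,p12,p13} splits into {p1,p5,p6,p8,p12,p13} and {p7,p11}.
On input a, block {p1,p5,p6,p8,p12,p13} splits into {p1,p5,p6,p12} and {p8,p13}.
On input b, block {p1,p5,p6,p12} splits into {p1,p5,p12} and {p6}.
Refine {p3,p9} on symbol b: members go to different blocks, giving {p3} and {p9}.
On input a, block {p7,p11} splits into {p7} and {p11}.
On input a, block {p1,p5,p12} splits into {p5,p12} and {p1}.
On input a, block {p8,p13} splits into {p8} and {p13}.
Stable partition: {p10} | {p5,p12} | {p3} | {p7} | {p8} | {p6} | {p9} | {p11} | {p1} | {p13} — 10 equivalence classes.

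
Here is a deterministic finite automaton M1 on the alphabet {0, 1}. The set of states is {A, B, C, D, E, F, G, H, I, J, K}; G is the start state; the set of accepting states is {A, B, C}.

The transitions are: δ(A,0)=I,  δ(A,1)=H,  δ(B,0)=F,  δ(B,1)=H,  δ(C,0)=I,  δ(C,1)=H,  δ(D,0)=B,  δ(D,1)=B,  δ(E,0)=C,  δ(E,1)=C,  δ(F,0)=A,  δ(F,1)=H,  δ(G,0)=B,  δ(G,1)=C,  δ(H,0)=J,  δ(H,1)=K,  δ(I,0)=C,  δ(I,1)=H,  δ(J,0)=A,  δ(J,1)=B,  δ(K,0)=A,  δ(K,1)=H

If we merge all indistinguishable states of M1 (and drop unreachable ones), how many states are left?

First remove the unreachable states {D,E}; 9 states remain.
Start with accepting vs non-accepting: {A,B,C} | {F,G,H,I,J,K}.
On input 0, block {F,G,H,I,J,K} splits into {F,G,I,J,K} and {H}.
On input 1, block {F,G,I,J,K} splits into {F,I,K} and {G,J}.
No further refinement is possible. Final partition (4 blocks): {A,B,C} | {F,I,K} | {H} | {G,J}.

4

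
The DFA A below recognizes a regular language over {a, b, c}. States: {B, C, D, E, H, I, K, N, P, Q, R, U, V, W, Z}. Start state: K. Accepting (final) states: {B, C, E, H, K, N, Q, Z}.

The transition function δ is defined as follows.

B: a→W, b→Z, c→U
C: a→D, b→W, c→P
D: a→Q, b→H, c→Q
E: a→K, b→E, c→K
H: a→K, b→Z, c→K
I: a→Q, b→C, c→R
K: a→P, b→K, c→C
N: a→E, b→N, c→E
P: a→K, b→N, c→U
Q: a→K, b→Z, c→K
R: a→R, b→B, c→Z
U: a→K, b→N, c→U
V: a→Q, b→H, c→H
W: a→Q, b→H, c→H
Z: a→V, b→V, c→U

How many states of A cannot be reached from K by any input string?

No path from K leads to B, I, R; the other 12 states are all reachable.

3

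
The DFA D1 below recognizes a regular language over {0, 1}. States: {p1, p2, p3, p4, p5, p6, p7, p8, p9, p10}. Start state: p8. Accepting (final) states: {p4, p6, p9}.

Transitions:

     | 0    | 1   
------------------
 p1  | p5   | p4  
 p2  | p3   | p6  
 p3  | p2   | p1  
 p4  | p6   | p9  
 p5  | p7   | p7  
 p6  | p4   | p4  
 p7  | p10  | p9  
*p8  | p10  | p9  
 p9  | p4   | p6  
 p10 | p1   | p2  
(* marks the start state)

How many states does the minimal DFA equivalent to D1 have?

3

Start with accepting vs non-accepting: {p4,p6,p9} | {p1,p2,p3,p5,p7,p8,p10}.
On input 1, block {p1,p2,p3,p5,p7,p8,p10} splits into {p1,p2,p7,p8} and {p3,p5,p10}.
The partition is now stable with 3 blocks: {p4,p6,p9} | {p1,p2,p7,p8} | {p3,p5,p10}.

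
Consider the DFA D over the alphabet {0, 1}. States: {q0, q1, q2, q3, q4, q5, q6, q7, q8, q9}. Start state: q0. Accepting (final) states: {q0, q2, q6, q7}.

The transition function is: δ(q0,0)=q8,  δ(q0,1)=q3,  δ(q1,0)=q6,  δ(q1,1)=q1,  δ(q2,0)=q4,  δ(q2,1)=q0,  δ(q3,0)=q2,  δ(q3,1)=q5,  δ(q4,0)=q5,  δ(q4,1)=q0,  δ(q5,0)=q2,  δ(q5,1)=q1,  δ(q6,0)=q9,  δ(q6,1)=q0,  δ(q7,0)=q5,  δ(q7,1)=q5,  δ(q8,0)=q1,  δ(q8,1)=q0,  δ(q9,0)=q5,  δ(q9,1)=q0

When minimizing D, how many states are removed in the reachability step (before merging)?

No path from q0 leads to q7; the other 9 states are all reachable.

1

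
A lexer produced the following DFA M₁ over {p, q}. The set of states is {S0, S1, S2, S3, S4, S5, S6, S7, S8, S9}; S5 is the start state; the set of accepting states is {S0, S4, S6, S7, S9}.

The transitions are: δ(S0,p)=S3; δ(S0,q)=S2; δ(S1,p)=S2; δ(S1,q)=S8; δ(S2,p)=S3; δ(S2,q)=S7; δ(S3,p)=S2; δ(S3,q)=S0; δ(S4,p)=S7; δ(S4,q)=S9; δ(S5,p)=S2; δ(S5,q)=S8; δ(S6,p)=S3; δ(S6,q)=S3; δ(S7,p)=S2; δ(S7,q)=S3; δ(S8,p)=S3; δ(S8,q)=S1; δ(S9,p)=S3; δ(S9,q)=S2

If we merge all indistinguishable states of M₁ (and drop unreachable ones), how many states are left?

3

States {S4,S6,S9} cannot be reached from the start state, so discard them.
Start with accepting vs non-accepting: {S0,S7} | {S1,S2,S3,S5,S8}.
Split {S1,S2,S3,S5,S8} by δ(·,q) → {S1,S5,S8} and {S2,S3}.
No further refinement is possible. Final partition (3 blocks): {S0,S7} | {S1,S5,S8} | {S2,S3}.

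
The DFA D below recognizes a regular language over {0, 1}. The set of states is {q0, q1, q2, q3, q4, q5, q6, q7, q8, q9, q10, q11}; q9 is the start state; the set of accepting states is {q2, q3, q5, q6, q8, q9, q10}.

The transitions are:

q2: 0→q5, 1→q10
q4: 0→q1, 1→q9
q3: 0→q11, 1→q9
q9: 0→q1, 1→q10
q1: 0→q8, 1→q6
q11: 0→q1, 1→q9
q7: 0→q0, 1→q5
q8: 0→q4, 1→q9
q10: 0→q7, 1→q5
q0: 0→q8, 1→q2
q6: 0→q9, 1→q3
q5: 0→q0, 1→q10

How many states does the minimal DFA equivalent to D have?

Initial partition by acceptance: {q2,q3,q5,q6,q8,q9,q10} | {q0,q1,q4,q7,q11}.
Split {q2,q3,q5,q6,q8,q9,q10} by δ(·,0) → {q3,q5,q8,q9,q10} and {q2,q6}.
Refine {q0,q1,q4,q7,q11} on symbol 0: members go to different blocks, giving {q4,q7,q11} and {q0,q1}.
Refine {q3,q5,q8,q9,q10} on symbol 0: members go to different blocks, giving {q3,q8,q10} and {q5,q9}.
Stable partition: {q3,q8,q10} | {q4,q7,q11} | {q2,q6} | {q0,q1} | {q5,q9} — 5 equivalence classes.

5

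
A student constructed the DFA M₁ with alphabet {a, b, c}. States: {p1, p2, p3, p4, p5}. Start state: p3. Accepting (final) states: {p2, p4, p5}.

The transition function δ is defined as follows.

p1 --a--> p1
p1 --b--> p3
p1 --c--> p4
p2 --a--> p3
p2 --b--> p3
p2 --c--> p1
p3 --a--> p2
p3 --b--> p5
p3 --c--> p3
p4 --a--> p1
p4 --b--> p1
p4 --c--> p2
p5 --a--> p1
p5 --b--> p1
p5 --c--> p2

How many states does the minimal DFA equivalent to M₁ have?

4

P0 = {p2,p4,p5} | {p1,p3}.
On input c, block {p2,p4,p5} splits into {p4,p5} and {p2}.
On input a, block {p1,p3} splits into {p1} and {p3}.
No further refinement is possible. Final partition (4 blocks): {p4,p5} | {p1} | {p2} | {p3}.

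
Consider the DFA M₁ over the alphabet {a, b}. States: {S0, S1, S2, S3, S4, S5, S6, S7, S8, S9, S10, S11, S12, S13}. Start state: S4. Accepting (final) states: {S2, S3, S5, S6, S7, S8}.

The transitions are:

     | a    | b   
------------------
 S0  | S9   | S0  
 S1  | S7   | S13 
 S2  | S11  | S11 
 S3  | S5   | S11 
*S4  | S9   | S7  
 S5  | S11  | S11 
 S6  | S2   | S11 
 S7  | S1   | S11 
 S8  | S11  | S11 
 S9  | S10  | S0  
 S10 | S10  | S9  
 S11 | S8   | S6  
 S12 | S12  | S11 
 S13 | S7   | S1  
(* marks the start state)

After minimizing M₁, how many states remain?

States {S3,S5,S12} cannot be reached from the start state, so discard them.
P0 = {S2,S6,S7,S8} | {S0,S1,S4,S9,S10,S11,S13}.
Split {S2,S6,S7,S8} by δ(·,a) → {S2,S7,S8} and {S6}.
On input a, block {S0,S1,S4,S9,S10,S11,S13} splits into {S0,S4,S9,S10} and {S1,S11,S13}.
Refine {S0,S4,S9,S10} on symbol b: members go to different blocks, giving {S0,S9,S10} and {S4}.
On input b, block {S1,S11,S13} splits into {S1,S13} and {S11}.
On input a, block {S2,S7,S8} splits into {S2,S8} and {S7}.
No further refinement is possible. Final partition (7 blocks): {S2,S8} | {S0,S9,S10} | {S6} | {S1,S13} | {S4} | {S11} | {S7}.

7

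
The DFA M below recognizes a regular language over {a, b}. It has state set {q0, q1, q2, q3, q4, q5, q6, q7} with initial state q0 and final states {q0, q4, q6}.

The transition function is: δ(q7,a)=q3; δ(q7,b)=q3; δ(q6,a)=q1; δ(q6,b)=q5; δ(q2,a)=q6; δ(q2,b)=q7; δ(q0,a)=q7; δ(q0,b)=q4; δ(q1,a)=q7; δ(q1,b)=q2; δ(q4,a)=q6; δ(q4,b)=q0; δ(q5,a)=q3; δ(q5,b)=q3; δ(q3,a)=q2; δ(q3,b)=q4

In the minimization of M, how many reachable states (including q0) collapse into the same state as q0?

1

All states are reachable from the start state.
Initial partition by acceptance: {q0,q4,q6} | {q1,q2,q3,q5,q7}.
On input a, block {q0,q4,q6} splits into {q0,q6} and {q4}.
On input b, block {q0,q6} splits into {q0} and {q6}.
On input a, block {q1,q2,q3,q5,q7} splits into {q1,q3,q5,q7} and {q2}.
Refine {q1,q3,q5,q7} on symbol a: members go to different blocks, giving {q1,q5,q7} and {q3}.
Refine {q1,q5,q7} on symbol a: members go to different blocks, giving {q5,q7} and {q1}.
No further refinement is possible. Final partition (7 blocks): {q0} | {q5,q7} | {q4} | {q6} | {q2} | {q3} | {q1}.
The equivalence class containing q0 is {q0}, of size 1.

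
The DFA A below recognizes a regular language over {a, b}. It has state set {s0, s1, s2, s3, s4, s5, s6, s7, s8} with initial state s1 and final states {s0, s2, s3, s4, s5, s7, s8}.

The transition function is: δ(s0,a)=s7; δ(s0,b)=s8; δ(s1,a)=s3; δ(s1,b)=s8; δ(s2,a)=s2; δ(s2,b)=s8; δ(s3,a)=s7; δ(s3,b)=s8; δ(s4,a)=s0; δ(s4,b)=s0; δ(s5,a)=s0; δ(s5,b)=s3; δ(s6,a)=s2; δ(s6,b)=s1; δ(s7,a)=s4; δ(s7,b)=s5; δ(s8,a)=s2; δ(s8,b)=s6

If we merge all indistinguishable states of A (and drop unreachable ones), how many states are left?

7

Every state is reachable, so we keep all 9.
P0 = {s0,s2,s3,s4,s5,s7,s8} | {s1,s6}.
On input b, block {s0,s2,s3,s4,s5,s7,s8} splits into {s0,s2,s3,s4,s5,s7} and {s8}.
On input b, block {s0,s2,s3,s4,s5,s7} splits into {s0,s2,s3} and {s4,s5,s7}.
Split {s0,s2,s3} by δ(·,a) → {s0,s3} and {s2}.
Refine {s1,s6} on symbol a: members go to different blocks, giving {s1} and {s6}.
Refine {s4,s5,s7} on symbol a: members go to different blocks, giving {s4,s5} and {s7}.
The partition is now stable with 7 blocks: {s0,s3} | {s1} | {s8} | {s4,s5} | {s2} | {s6} | {s7}.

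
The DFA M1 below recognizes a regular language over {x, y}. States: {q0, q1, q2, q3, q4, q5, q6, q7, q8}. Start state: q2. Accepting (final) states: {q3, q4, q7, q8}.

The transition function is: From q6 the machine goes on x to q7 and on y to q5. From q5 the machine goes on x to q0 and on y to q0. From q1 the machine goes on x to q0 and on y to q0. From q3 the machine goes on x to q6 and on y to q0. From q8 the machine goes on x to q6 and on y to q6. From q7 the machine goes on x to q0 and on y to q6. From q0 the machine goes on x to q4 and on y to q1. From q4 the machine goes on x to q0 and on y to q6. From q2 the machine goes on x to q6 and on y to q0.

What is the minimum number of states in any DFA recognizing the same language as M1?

3

States {q3,q8} cannot be reached from the start state, so discard them.
Initial partition by acceptance: {q4,q7} | {q0,q1,q2,q5,q6}.
Refine {q0,q1,q2,q5,q6} on symbol x: members go to different blocks, giving {q1,q2,q5} and {q0,q6}.
Stable partition: {q4,q7} | {q1,q2,q5} | {q0,q6} — 3 equivalence classes.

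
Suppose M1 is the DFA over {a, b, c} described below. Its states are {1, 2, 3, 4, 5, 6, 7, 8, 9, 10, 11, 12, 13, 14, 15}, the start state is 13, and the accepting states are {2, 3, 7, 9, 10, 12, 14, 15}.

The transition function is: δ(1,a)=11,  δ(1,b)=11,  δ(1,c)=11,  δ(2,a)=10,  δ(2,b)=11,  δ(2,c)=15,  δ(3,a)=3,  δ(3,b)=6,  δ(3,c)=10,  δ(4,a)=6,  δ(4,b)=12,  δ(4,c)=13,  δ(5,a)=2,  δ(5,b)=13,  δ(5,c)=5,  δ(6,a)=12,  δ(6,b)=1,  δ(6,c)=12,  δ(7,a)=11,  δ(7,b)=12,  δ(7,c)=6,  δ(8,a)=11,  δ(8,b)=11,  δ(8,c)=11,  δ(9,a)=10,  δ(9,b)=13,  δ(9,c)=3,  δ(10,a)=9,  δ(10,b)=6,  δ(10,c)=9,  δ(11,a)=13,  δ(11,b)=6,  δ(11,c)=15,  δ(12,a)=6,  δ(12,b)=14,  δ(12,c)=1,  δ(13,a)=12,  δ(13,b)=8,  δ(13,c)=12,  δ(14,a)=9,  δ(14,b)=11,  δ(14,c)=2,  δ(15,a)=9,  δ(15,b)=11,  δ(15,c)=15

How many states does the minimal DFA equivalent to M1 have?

6

Reachable states from the start: {1,2,3,6,8,9,10,11,12,13,14,15}. Unreachable: {4,5,7} — drop them.
Start with accepting vs non-accepting: {2,3,9,10,12,14,15} | {1,6,8,11,13}.
On input a, block {2,3,9,10,12,14,15} splits into {2,3,9,10,14,15} and {12}.
Refine {1,6,8,11,13} on symbol a: members go to different blocks, giving {1,8,11} and {6,13}.
Refine {2,3,9,10,14,15} on symbol b: members go to different blocks, giving {2,14,15} and {3,9,10}.
On input a, block {1,8,11} splits into {1,8} and {11}.
No further refinement is possible. Final partition (6 blocks): {2,14,15} | {1,8} | {12} | {6,13} | {3,9,10} | {11}.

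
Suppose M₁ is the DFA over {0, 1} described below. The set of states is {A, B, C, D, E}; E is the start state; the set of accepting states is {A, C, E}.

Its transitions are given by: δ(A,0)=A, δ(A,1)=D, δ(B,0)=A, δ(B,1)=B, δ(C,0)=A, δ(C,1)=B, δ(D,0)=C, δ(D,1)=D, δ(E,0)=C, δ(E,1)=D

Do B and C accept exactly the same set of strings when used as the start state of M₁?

Start with accepting vs non-accepting: {A,C,E} | {B,D}.
The partition is now stable with 2 blocks: {A,C,E} | {B,D}.
B and C end up in different blocks, so they are distinguishable. For instance, the string 'ε' is accepted from only C.

No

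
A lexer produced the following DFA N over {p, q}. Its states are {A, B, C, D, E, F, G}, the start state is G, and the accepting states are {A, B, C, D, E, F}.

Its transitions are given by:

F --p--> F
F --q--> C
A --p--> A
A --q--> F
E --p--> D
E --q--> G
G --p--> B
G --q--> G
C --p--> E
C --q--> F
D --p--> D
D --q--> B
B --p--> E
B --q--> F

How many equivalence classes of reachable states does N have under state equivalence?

Reachable states from the start: {B,C,D,E,F,G}. Unreachable: {A} — drop them.
P0 = {B,C,D,E,F} | {G}.
Split {B,C,D,E,F} by δ(·,q) → {B,C,D,F} and {E}.
On input p, block {B,C,D,F} splits into {B,C} and {D,F}.
The partition is now stable with 4 blocks: {B,C} | {G} | {E} | {D,F}.

4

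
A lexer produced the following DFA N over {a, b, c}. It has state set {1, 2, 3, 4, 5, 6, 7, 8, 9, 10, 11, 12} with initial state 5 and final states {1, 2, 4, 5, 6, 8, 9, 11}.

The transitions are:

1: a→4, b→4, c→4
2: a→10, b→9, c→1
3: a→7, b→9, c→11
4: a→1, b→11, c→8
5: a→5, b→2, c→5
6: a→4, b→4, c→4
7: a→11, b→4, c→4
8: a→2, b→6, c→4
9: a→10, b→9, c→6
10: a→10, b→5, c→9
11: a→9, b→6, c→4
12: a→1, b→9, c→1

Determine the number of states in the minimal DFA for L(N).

Reachable states from the start: {1,2,4,5,6,8,9,10,11}. Unreachable: {3,7,12} — drop them.
P0 = {1,2,4,5,6,8,9,11} | {10}.
Split {1,2,4,5,6,8,9,11} by δ(·,a) → {1,4,5,6,8,11} and {2,9}.
Split {1,4,5,6,8,11} by δ(·,a) → {1,4,5,6} and {8,11}.
Refine {1,4,5,6} on symbol b: members go to different blocks, giving {1,6} and {4} and {5}.
The partition is now stable with 6 blocks: {1,6} | {10} | {2,9} | {8,11} | {4} | {5}.

6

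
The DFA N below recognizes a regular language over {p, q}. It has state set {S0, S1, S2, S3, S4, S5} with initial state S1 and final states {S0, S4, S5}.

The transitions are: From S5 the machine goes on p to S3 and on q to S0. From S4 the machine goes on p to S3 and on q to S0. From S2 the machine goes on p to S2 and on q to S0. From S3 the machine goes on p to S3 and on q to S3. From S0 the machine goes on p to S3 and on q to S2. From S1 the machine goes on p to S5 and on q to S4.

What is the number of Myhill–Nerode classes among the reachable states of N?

5

P0 = {S0,S4,S5} | {S1,S2,S3}.
Refine {S0,S4,S5} on symbol q: members go to different blocks, giving {S4,S5} and {S0}.
On input p, block {S1,S2,S3} splits into {S2,S3} and {S1}.
Split {S2,S3} by δ(·,q) → {S2} and {S3}.
The partition is now stable with 5 blocks: {S4,S5} | {S2} | {S0} | {S1} | {S3}.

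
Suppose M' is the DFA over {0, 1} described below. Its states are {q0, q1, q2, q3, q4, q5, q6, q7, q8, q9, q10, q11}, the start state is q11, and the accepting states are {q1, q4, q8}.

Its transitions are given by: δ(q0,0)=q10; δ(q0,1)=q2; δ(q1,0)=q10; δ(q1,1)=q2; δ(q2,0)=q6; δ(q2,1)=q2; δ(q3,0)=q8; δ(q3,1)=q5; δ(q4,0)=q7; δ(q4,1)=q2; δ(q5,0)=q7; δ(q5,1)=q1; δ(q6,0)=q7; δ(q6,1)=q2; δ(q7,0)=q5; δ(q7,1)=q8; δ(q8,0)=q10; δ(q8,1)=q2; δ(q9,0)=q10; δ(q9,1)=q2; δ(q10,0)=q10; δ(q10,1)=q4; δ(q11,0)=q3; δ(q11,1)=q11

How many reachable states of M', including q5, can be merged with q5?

3

Reachable states from the start: {q1,q2,q3,q4,q5,q6,q7,q8,q10,q11}. Unreachable: {q0,q9} — drop them.
Initial partition by acceptance: {q1,q4,q8} | {q2,q3,q5,q6,q7,q10,q11}.
Split {q2,q3,q5,q6,q7,q10,q11} by δ(·,0) → {q2,q5,q6,q7,q10,q11} and {q3}.
On input 0, block {q2,q5,q6,q7,q10,q11} splits into {q2,q5,q6,q7,q10} and {q11}.
On input 1, block {q2,q5,q6,q7,q10} splits into {q5,q7,q10} and {q2,q6}.
On input 0, block {q2,q6} splits into {q2} and {q6}.
The partition is now stable with 6 blocks: {q1,q4,q8} | {q5,q7,q10} | {q3} | {q11} | {q2} | {q6}.
State q5 belongs to the block {q5,q7,q10}, which has 3 states.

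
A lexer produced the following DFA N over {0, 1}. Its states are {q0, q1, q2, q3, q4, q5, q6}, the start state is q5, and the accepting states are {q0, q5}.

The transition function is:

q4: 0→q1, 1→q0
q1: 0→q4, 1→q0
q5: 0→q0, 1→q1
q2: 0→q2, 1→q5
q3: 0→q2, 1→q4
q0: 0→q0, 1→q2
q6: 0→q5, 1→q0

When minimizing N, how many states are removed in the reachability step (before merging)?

Starting at q5 and following transitions, the reachable set is {q0, q1, q2, q4, q5}. That leaves q3, q6 unreachable — 2 in total.

2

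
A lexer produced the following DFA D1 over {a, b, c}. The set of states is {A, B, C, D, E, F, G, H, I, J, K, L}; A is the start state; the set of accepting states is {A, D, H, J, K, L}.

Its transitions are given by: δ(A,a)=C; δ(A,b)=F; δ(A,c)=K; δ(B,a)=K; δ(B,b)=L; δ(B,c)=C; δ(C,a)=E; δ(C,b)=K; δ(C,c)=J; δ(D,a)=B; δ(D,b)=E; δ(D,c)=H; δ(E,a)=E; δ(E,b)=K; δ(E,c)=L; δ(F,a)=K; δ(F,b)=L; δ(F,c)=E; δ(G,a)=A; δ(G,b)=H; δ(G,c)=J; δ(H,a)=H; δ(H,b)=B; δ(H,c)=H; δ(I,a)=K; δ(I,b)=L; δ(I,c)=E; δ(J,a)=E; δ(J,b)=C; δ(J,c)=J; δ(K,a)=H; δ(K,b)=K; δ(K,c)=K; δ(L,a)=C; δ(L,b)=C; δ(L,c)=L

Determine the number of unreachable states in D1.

3

No path from A leads to D, G, I; the other 9 states are all reachable.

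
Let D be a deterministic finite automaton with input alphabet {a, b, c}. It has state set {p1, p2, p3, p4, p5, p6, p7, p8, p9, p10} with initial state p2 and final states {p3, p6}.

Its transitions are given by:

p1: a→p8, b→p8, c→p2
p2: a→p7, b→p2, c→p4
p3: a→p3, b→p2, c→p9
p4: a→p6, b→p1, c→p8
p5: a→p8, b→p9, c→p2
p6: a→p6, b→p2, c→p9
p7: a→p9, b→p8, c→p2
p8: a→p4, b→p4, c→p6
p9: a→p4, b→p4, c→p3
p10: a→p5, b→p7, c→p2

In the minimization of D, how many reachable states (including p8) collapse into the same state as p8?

Reachable states from the start: {p1,p2,p3,p4,p6,p7,p8,p9}. Unreachable: {p5,p10} — drop them.
P0 = {p3,p6} | {p1,p2,p4,p7,p8,p9}.
Refine {p1,p2,p4,p7,p8,p9} on symbol a: members go to different blocks, giving {p1,p2,p7,p8,p9} and {p4}.
Split {p1,p2,p7,p8,p9} by δ(·,a) → {p1,p2,p7} and {p8,p9}.
On input a, block {p1,p2,p7} splits into {p1,p7} and {p2}.
Stable partition: {p3,p6} | {p1,p7} | {p4} | {p8,p9} | {p2} — 5 equivalence classes.
The equivalence class containing p8 is {p8,p9}, of size 2.

2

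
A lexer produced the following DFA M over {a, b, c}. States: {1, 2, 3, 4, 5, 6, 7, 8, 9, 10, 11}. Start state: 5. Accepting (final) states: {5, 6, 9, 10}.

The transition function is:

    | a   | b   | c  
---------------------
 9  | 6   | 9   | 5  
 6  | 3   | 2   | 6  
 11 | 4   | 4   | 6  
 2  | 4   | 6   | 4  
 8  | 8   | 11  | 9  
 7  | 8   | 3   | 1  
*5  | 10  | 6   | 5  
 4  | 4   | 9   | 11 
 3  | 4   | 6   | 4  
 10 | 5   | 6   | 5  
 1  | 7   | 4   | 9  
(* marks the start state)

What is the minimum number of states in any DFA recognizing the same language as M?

6

First remove the unreachable states {1,7,8}; 8 states remain.
Initial partition by acceptance: {5,6,9,10} | {2,3,4,11}.
On input a, block {5,6,9,10} splits into {5,9,10} and {6}.
On input a, block {5,9,10} splits into {5,10} and {9}.
Refine {2,3,4,11} on symbol b: members go to different blocks, giving {2,3} and {4} and {11}.
The partition is now stable with 6 blocks: {5,10} | {2,3} | {6} | {9} | {4} | {11}.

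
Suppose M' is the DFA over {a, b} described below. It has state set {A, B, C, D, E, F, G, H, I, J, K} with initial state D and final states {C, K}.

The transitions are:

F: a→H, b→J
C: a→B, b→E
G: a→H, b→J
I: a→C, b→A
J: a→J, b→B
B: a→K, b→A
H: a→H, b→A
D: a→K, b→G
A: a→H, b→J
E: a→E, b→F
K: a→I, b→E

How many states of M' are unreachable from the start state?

Every one of the 11 states is reachable from D.

0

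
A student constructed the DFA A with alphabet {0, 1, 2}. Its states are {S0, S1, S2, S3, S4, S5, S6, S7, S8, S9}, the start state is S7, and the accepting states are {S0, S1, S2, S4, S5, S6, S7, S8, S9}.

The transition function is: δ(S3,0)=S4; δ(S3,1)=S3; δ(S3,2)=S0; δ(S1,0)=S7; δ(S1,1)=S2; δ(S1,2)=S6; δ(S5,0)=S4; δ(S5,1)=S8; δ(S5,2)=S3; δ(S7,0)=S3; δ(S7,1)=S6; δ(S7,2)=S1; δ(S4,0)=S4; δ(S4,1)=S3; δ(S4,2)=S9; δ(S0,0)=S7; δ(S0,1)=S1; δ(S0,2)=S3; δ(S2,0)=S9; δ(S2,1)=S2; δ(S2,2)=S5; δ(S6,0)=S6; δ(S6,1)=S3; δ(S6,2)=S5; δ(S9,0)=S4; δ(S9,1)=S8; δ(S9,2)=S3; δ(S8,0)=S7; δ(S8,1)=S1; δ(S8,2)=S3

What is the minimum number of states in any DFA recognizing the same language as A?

Every state is reachable, so we keep all 10.
P0 = {S0,S1,S2,S4,S5,S6,S7,S8,S9} | {S3}.
On input 0, block {S0,S1,S2,S4,S5,S6,S7,S8,S9} splits into {S0,S1,S2,S4,S5,S6,S8,S9} and {S7}.
Refine {S0,S1,S2,S4,S5,S6,S8,S9} on symbol 0: members go to different blocks, giving {S2,S4,S5,S6,S9} and {S0,S1,S8}.
Split {S2,S4,S5,S6,S9} by δ(·,1) → {S4,S6} and {S5,S9} and {S2}.
Refine {S0,S1,S8} on symbol 1: members go to different blocks, giving {S0,S8} and {S1}.
Stable partition: {S4,S6} | {S3} | {S7} | {S0,S8} | {S5,S9} | {S2} | {S1} — 7 equivalence classes.

7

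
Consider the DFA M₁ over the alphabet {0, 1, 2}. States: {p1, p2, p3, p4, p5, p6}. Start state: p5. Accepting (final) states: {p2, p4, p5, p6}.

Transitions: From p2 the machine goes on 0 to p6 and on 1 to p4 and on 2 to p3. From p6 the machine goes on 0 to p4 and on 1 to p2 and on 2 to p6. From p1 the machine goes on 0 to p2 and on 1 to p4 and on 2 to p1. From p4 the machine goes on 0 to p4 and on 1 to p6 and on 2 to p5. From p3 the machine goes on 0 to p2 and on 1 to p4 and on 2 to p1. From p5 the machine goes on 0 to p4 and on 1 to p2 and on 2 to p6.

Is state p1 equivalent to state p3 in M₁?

Yes

P0 = {p2,p4,p5,p6} | {p1,p3}.
On input 2, block {p2,p4,p5,p6} splits into {p4,p5,p6} and {p2}.
On input 1, block {p4,p5,p6} splits into {p5,p6} and {p4}.
Stable partition: {p5,p6} | {p1,p3} | {p2} | {p4} — 4 equivalence classes.
p1 and p3 lie in the same block of the stable partition, so they are equivalent — no string distinguishes them.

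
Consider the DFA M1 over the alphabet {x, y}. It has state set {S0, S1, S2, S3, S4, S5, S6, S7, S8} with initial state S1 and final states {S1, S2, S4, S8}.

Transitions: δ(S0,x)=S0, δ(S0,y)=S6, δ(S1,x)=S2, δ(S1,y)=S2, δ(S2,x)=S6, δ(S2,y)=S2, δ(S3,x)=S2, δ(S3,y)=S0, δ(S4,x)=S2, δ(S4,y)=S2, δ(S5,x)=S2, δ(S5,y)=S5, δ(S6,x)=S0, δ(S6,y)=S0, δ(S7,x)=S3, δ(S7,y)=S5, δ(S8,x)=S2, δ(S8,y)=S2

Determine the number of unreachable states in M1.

5

No path from S1 leads to S3, S4, S5, S7, S8; the other 4 states are all reachable.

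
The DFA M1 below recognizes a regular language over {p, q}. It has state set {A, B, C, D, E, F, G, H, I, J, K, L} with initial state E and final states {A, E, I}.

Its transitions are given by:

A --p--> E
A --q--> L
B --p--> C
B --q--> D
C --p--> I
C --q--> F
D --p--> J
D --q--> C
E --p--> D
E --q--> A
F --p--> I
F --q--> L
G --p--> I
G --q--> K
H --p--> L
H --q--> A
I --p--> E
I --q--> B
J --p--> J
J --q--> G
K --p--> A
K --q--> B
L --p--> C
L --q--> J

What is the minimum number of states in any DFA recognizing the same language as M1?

Reachable states from the start: {A,B,C,D,E,F,G,I,J,K,L}. Unreachable: {H} — drop them.
Initial partition by acceptance: {A,E,I} | {B,C,D,F,G,J,K,L}.
Split {A,E,I} by δ(·,p) → {A,I} and {E}.
On input p, block {B,C,D,F,G,J,K,L} splits into {B,D,J,L} and {C,F,G,K}.
On input p, block {B,D,J,L} splits into {B,L} and {D,J}.
Split {C,F,G,K} by δ(·,q) → {C,G} and {F,K}.
Stable partition: {A,I} | {B,L} | {E} | {C,G} | {D,J} | {F,K} — 6 equivalence classes.

6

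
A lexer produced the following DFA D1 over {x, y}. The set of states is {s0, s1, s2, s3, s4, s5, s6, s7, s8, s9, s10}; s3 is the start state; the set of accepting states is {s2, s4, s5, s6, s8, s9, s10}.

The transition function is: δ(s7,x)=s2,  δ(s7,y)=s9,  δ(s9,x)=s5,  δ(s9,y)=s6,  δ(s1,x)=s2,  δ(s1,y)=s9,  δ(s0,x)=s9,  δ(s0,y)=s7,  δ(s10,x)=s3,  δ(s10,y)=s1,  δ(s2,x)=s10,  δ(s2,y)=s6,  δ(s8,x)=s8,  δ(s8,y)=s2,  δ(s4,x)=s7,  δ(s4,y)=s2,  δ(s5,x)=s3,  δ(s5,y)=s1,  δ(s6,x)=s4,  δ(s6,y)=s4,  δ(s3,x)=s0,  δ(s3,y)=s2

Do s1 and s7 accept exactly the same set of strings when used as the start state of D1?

Reachable states from the start: {s0,s1,s2,s3,s4,s5,s6,s7,s9,s10}. Unreachable: {s8} — drop them.
P0 = {s2,s4,s5,s6,s9,s10} | {s0,s1,s3,s7}.
Refine {s2,s4,s5,s6,s9,s10} on symbol x: members go to different blocks, giving {s2,s6,s9} and {s4,s5,s10}.
On input y, block {s2,s6,s9} splits into {s2,s9} and {s6}.
Refine {s0,s1,s3,s7} on symbol x: members go to different blocks, giving {s0,s1,s7} and {s3}.
Split {s0,s1,s7} by δ(·,y) → {s1,s7} and {s0}.
Refine {s4,s5,s10} on symbol x: members go to different blocks, giving {s5,s10} and {s4}.
Stable partition: {s2,s9} | {s1,s7} | {s5,s10} | {s6} | {s3} | {s0} | {s4} — 7 equivalence classes.
s1 and s7 lie in the same block of the stable partition, so they are equivalent — no string distinguishes them.

Yes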